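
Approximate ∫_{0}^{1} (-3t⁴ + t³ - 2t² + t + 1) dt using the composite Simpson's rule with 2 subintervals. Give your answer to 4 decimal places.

h = (1 − 0)/2 = 0.5.
Nodes t₀,…,t₂ = 0, 0.5, 1.
f(t) = -3t⁴ + t³ - 2t² + t + 1: f₀=1, f₁=0.9375, f₂=-2.
(h/3)·[f₀ + 4f₁ + f₂] = 0.166667·(2.75) = 0.4583.

0.4583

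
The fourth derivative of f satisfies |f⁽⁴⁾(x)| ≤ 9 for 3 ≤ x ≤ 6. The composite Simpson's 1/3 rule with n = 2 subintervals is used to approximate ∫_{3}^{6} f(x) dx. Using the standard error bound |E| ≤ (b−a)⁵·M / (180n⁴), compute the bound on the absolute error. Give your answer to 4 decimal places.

|E| ≤ (3)⁵·9 / (180·2⁴) = 2187/2880 = 0.7594.

0.7594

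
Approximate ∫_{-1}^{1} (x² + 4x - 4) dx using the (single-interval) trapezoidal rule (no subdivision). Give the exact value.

T = (b−a)/2 · [f(-1) + f(1)] = 1·[(-7) + 1] = -6.

-6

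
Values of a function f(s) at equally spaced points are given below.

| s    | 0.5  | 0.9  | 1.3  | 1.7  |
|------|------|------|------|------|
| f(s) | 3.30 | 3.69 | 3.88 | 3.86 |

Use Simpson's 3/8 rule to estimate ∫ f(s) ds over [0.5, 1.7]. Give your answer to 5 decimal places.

4.48050

h = 0.4, n = 3.
(3h/8)·[y₀ + 3y₁ + 3y₂ + y₃] = 0.15·(29.87) = 4.48050.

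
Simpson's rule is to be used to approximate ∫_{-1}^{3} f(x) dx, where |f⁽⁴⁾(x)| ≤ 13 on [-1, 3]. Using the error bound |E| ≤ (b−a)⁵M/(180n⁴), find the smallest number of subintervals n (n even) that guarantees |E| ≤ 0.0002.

Need 13312/(180n⁴) ≤ 0.0002.
n⁴ ≥ 13312/(180·0.0002) = 369778 ⇒ n ≥ 24.6596, so the smallest even n is 26. (n must be even for Simpson's rule.)

26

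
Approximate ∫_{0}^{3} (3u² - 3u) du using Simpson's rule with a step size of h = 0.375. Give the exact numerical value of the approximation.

h = (3 − 0)/8 = 0.375.
Nodes u₀,…,u₈ = 0, 0.375, 0.75, 1.125, 1.5, 1.875, 2.25, 2.625, 3.
f(u) = 3u² - 3u: f₀=0, f₁=-0.703125, f₂=-0.5625, f₃=0.421875, f₄=2.25, f₅=4.921875, f₆=8.4375, f₇=12.796875, f₈=18.
(h/3)·[f₀ + 4f₁ + 2f₂ + 4f₃ + 2f₄ + 4f₅ + 2f₆ + 4f₇ + f₈] = 0.125·(108) = 13.5.

13.5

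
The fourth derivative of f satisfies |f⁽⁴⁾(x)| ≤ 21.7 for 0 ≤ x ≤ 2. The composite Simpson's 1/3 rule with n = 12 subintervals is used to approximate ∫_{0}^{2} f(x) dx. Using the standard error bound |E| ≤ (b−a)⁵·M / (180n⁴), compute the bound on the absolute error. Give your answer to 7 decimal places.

0.0001860

|E| ≤ (2)⁵·21.7 / (180·12⁴) = 694.4/3732480 = 0.0001860.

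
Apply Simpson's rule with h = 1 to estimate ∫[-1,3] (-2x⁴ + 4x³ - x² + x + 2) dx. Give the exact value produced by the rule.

h = (3 − (-1))/4 = 1.
Nodes x₀,…,x₄ = -1, 0, 1, 2, 3.
f(x) = -2x⁴ + 4x³ - x² + x + 2: f₀=-6, f₁=2, f₂=4, f₃=0, f₄=-58.
(h/3)·[f₀ + 4f₁ + 2f₂ + 4f₃ + f₄] = 0.333333·(-48) = -16.

-16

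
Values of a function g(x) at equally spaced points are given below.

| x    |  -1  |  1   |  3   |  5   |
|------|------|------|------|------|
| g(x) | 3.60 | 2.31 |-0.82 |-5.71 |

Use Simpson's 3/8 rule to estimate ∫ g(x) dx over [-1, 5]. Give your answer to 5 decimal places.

h = 2, n = 3.
(3h/8)·[y₀ + 3y₁ + 3y₂ + y₃] = 0.75·(2.36) = 1.77000.

1.77000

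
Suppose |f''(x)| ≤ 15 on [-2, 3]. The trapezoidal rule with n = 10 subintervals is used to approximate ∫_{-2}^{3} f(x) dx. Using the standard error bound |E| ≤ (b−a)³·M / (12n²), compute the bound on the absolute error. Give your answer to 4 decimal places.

|E| ≤ (5)³·15 / (12·10²) = 1875/1200 = 1.5625.

1.5625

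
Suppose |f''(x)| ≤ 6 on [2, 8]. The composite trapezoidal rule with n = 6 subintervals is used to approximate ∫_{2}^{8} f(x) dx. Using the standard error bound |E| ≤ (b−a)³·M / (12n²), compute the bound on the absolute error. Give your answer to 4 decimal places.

|E| ≤ (6)³·6 / (12·6²) = 1296/432 = 3.0000.

3.0000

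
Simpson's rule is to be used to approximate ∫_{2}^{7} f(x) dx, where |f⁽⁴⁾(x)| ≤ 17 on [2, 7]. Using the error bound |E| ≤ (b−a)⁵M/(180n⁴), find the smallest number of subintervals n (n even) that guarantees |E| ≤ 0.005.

16

Need 53125/(180n⁴) ≤ 0.005.
n⁴ ≥ 53125/(180·0.005) = 59027.8 ⇒ n ≥ 15.5871, so the smallest even n is 16. (n must be even for Simpson's rule.)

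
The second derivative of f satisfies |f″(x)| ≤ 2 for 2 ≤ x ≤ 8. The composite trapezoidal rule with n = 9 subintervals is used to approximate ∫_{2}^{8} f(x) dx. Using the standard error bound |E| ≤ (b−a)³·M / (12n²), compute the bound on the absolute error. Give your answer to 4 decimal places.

|E| ≤ (6)³·2 / (12·9²) = 432/972 = 0.4444.

0.4444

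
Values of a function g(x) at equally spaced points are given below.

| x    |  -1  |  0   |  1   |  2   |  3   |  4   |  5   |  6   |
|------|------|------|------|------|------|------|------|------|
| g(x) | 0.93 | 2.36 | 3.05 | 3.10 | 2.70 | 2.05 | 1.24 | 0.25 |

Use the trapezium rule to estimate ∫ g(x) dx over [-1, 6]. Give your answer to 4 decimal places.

h = 1, n = 7.
(h/2)·[y₀ + 2y₁ + 2y₂ + 2y₃ + 2y₄ + 2y₅ + 2y₆ + y₇] = 0.5·(30.18) = 15.0900.

15.0900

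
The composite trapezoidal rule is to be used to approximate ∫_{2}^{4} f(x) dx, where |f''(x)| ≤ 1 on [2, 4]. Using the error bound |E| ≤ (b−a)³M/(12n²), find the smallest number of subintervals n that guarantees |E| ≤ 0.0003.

48

Need 8/(12n²) ≤ 0.0003.
n² ≥ 8/(12·0.0003) = 2222.22 ⇒ n ≥ 47.1405, so the smallest n is 48.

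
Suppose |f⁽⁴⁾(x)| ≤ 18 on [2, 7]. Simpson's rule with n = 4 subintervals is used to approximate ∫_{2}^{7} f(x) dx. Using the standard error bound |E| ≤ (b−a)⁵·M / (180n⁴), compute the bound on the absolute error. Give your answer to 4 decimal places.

1.2207

|E| ≤ (5)⁵·18 / (180·4⁴) = 56250/46080 = 1.2207.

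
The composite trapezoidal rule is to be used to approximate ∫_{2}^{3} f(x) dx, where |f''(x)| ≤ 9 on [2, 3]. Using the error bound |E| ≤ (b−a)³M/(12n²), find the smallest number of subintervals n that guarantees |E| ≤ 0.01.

9

Need 9/(12n²) ≤ 0.01.
n² ≥ 9/(12·0.01) = 75 ⇒ n ≥ 8.6603, so the smallest n is 9.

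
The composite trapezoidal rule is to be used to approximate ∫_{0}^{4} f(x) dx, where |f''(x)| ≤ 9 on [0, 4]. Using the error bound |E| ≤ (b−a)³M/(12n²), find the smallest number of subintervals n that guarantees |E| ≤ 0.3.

13

Need 576/(12n²) ≤ 0.3.
n² ≥ 576/(12·0.3) = 160 ⇒ n ≥ 12.6491, so the smallest n is 13.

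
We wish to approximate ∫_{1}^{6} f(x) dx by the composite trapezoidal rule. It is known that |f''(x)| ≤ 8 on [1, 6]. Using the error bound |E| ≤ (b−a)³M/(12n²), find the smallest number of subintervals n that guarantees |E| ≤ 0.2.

21

Need 1000/(12n²) ≤ 0.2.
n² ≥ 1000/(12·0.2) = 416.667 ⇒ n ≥ 20.4124, so the smallest n is 21.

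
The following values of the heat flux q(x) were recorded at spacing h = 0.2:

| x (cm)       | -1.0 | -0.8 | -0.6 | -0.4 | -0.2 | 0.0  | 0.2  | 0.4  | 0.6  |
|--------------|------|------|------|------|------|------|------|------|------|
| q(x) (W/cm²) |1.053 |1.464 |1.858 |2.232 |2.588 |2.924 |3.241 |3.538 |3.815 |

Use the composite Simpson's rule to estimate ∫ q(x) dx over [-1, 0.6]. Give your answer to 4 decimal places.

h = 0.2, n = 8.
(h/3)·[y₀ + 4y₁ + 2y₂ + 4y₃ + 2y₄ + 4y₅ + 2y₆ + 4y₇ + y₈] = 0.066667·(60.874) = 4.0583.

4.0583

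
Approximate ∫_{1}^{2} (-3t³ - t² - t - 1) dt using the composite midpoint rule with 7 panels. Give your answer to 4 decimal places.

-16.0587

h = (2 − 1)/7 = 0.142857.
Midpoints m₁,…,m₇ = 1.071429, 1.214286, 1.357143, 1.5, 1.642857, 1.785714, 1.928571.
f(m₁)=-6.909257, f(m₂)=-9.060131, f(m₃)=-11.697886, f(m₄)=-14.875, f(m₅)=-18.643950, f(m₆)=-23.057216, f(m₇)=-28.167274.
h·[f(m₁) + f(m₂) + f(m₃) + f(m₄) + f(m₅) + f(m₆) + f(m₇)] = 0.142857·(-112.410714) = -16.0587.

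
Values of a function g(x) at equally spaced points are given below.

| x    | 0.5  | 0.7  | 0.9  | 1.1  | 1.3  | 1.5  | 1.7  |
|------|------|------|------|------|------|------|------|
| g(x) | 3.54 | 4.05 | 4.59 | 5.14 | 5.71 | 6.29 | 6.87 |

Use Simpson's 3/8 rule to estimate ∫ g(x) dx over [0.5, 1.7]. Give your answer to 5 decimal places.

h = 0.2, n = 6.
(3h/8)·[y₀ + 3y₁ + 3y₂ + 2y₃ + 3y₄ + 3y₅ + y₆] = 0.075·(82.61) = 6.19575.

6.19575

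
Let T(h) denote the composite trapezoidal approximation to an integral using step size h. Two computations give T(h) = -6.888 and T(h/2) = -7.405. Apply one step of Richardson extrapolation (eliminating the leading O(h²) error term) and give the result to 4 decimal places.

-7.5773

R = (4·T(h/2) − T(h)) / 3 = (4·(-7.405) − (-6.888))/3 = (-22.732)/3 = -7.5773.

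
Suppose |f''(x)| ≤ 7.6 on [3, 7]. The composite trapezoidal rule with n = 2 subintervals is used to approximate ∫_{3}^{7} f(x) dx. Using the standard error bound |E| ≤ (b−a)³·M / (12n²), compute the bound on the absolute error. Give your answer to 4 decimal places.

10.1333

|E| ≤ (4)³·7.6 / (12·2²) = 486.4/48 = 10.1333.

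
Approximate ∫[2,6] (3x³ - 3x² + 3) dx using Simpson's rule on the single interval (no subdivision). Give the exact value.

S = (b−a)/6 · [f(2) + 4f(4) + f(6)] = 0.666667·[15 + 4·147 + 543] = 764.

764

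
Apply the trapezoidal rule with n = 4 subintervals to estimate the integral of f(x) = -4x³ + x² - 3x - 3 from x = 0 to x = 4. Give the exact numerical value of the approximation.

h = (4 − 0)/4 = 1.
Nodes x₀,…,x₄ = 0, 1, 2, 3, 4.
f(x) = -4x³ + x² - 3x - 3: f₀=-3, f₁=-9, f₂=-37, f₃=-111, f₄=-255.
(h/2)·[f₀ + 2f₁ + 2f₂ + 2f₃ + f₄] = 0.5·(-572) = -286.

-286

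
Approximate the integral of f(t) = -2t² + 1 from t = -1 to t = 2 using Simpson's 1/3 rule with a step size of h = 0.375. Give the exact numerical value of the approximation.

-3

h = (2 − (-1))/8 = 0.375.
Nodes t₀,…,t₈ = -1, -0.625, -0.25, 0.125, 0.5, 0.875, 1.25, 1.625, 2.
f(t) = -2t² + 1: f₀=-1, f₁=0.21875, f₂=0.875, f₃=0.96875, f₄=0.5, f₅=-0.53125, f₆=-2.125, f₇=-4.28125, f₈=-7.
(h/3)·[f₀ + 4f₁ + 2f₂ + 4f₃ + 2f₄ + 4f₅ + 2f₆ + 4f₇ + f₈] = 0.125·(-24) = -3.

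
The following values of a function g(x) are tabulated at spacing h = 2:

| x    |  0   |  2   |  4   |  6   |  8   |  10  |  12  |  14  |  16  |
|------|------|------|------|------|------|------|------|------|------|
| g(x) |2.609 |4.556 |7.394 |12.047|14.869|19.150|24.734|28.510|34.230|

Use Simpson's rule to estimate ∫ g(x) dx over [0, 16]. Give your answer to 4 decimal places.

h = 2, n = 8.
(h/3)·[y₀ + 4y₁ + 2y₂ + 4y₃ + 2y₄ + 4y₅ + 2y₆ + 4y₇ + y₈] = 0.666667·(387.885) = 258.5900.

258.5900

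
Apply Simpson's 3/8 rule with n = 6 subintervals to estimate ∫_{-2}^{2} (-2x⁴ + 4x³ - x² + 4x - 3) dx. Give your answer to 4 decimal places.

-43.4074

h = (2 − (-2))/6 = 0.666667.
Nodes x₀,…,x₆ = -2, -1.333333, -0.666667, 0, 0.666667, 1.333333, 2.
f(x) = -2x⁴ + 4x³ - x² + 4x - 3: f₀=-79, f₁=-25.913580, f₂=-7.691358, f₃=-3, f₄=0.012346, f₅=3.716049, f₆=1.
(3h/8)·[f₀ + 3f₁ + 3f₂ + 2f₃ + 3f₄ + 3f₅ + f₆] = 0.25·(-173.629630) = -43.4074.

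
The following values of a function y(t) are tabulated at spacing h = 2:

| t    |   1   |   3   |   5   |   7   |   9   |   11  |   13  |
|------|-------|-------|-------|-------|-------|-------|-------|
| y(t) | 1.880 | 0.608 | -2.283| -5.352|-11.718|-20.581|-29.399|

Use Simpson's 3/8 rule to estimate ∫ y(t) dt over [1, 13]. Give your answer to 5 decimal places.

h = 2, n = 6.
(3h/8)·[y₀ + 3y₁ + 3y₂ + 2y₃ + 3y₄ + 3y₅ + y₆] = 0.75·(-140.145) = -105.10875.

-105.10875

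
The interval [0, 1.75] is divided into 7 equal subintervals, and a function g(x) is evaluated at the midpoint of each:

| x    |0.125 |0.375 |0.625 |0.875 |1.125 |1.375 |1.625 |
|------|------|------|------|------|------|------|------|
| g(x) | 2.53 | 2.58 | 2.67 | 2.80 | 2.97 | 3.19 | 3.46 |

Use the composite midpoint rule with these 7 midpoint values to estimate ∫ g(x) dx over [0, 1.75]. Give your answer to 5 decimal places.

5.05000

h = 0.25, n = 7.
h·[y(m₁) + y(m₂) + y(m₃) + y(m₄) + y(m₅) + y(m₆) + y(m₇)] = 0.25·(20.20) = 5.05000.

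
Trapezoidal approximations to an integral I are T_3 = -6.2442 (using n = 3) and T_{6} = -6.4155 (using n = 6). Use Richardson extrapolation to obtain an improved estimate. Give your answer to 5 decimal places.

R = (4·T_{6} − T_3) / 3 = (4·(-6.4155) − (-6.2442))/3 = (-19.4178)/3 = -6.47260.

-6.47260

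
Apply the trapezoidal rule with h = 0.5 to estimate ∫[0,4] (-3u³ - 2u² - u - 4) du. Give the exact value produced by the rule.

h = (4 − 0)/8 = 0.5.
Nodes u₀,…,u₈ = 0, 0.5, 1, 1.5, 2, 2.5, 3, 3.5, 4.
f(u) = -3u³ - 2u² - u - 4: f₀=-4, f₁=-5.375, f₂=-10, f₃=-20.125, f₄=-38, f₅=-65.875, f₆=-106, f₇=-160.625, f₈=-232.
(h/2)·[f₀ + 2f₁ + 2f₂ + 2f₃ + 2f₄ + 2f₅ + 2f₆ + 2f₇ + f₈] = 0.25·(-1048) = -262.

-262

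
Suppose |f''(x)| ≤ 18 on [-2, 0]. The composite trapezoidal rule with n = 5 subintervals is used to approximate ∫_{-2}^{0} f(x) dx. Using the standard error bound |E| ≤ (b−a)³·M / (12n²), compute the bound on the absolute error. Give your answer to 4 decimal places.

|E| ≤ (2)³·18 / (12·5²) = 144/300 = 0.4800.

0.4800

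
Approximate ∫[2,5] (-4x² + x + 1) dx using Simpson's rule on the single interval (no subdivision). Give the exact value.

S = (b−a)/6 · [f(2) + 4f(3.5) + f(5)] = 0.5·[(-13) + 4·(-44.5) + (-94)] = -142.5.

-142.5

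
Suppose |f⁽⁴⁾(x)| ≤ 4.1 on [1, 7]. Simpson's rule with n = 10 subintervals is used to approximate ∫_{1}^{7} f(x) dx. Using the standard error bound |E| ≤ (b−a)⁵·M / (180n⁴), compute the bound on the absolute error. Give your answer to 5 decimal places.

|E| ≤ (6)⁵·4.1 / (180·10⁴) = 31881.6/1800000 = 0.01771.

0.01771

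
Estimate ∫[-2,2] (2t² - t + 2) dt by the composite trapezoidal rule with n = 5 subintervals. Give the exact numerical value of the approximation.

h = (2 − (-2))/5 = 0.8.
Nodes t₀,…,t₅ = -2, -1.2, -0.4, 0.4, 1.2, 2.
f(t) = 2t² - t + 2: f₀=12, f₁=6.08, f₂=2.72, f₃=1.92, f₄=3.68, f₅=8.
(h/2)·[f₀ + 2f₁ + 2f₂ + 2f₃ + 2f₄ + f₅] = 0.4·(48.8) = 19.52.

19.52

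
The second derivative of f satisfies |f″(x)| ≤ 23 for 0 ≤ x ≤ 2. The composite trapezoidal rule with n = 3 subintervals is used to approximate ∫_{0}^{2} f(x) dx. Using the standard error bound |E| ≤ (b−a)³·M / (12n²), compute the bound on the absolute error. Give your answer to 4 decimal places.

|E| ≤ (2)³·23 / (12·3²) = 184/108 = 1.7037.

1.7037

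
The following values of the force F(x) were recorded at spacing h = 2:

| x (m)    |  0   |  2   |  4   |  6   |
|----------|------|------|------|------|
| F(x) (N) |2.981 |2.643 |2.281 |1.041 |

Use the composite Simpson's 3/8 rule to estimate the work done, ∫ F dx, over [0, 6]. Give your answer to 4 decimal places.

h = 2, n = 3.
(3h/8)·[y₀ + 3y₁ + 3y₂ + y₃] = 0.75·(18.794) = 14.0955.

14.0955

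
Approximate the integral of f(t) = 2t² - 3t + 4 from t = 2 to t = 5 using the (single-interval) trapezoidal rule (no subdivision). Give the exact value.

67.5

T = (b−a)/2 · [f(2) + f(5)] = 1.5·[6 + 39] = 67.5.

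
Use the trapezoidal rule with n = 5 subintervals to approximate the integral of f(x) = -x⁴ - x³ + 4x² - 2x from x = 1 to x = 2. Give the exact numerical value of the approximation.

-3.71328

h = (2 − 1)/5 = 0.2.
Nodes x₀,…,x₅ = 1, 1.2, 1.4, 1.6, 1.8, 2.
f(x) = -x⁴ - x³ + 4x² - 2x: f₀=0, f₁=-0.4416, f₂=-1.5456, f₃=-3.6096, f₄=-6.9696, f₅=-12.
(h/2)·[f₀ + 2f₁ + 2f₂ + 2f₃ + 2f₄ + f₅] = 0.1·(-37.1328) = -3.71328.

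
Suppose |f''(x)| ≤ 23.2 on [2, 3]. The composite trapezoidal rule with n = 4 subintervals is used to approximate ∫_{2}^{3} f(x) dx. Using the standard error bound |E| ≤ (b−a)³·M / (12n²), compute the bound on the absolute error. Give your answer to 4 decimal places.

|E| ≤ (1)³·23.2 / (12·4²) = 23.2/192 = 0.1208.

0.1208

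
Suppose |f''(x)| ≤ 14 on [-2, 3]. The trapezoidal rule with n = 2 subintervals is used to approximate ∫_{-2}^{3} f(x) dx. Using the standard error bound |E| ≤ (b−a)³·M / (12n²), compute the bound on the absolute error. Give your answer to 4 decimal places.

36.4583

|E| ≤ (5)³·14 / (12·2²) = 1750/48 = 36.4583.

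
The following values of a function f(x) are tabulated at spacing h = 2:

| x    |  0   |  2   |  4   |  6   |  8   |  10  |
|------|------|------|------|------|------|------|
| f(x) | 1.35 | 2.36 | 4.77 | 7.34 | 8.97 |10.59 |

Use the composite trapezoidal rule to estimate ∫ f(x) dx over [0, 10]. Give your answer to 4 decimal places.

h = 2, n = 5.
(h/2)·[y₀ + 2y₁ + 2y₂ + 2y₃ + 2y₄ + y₅] = 1·(58.82) = 58.8200.

58.8200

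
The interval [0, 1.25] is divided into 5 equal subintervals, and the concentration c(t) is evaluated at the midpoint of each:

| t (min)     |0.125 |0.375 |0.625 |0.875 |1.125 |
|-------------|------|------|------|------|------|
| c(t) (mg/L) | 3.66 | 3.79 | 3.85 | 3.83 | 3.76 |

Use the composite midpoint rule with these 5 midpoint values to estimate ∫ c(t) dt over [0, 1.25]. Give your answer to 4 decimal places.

h = 0.25, n = 5.
h·[y(m₁) + y(m₂) + y(m₃) + y(m₄) + y(m₅)] = 0.25·(18.89) = 4.7225.

4.7225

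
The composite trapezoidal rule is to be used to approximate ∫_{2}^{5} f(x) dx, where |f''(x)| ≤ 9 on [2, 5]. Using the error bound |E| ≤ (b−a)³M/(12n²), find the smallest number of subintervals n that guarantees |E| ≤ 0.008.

Need 243/(12n²) ≤ 0.008.
n² ≥ 243/(12·0.008) = 2531.25 ⇒ n ≥ 50.3115, so the smallest n is 51.

51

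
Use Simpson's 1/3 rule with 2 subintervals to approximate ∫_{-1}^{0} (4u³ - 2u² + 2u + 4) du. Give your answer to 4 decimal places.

h = (0 − (-1))/2 = 0.5.
Nodes u₀,…,u₂ = -1, -0.5, 0.
f(u) = 4u³ - 2u² + 2u + 4: f₀=-4, f₁=2, f₂=4.
(h/3)·[f₀ + 4f₁ + f₂] = 0.166667·(8) = 1.3333.

1.3333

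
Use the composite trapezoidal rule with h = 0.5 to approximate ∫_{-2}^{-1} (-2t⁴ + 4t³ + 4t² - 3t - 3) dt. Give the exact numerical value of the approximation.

h = (-1 − (-2))/2 = 0.5.
Nodes t₀,…,t₂ = -2, -1.5, -1.
f(t) = -2t⁴ + 4t³ + 4t² - 3t - 3: f₀=-45, f₁=-13.125, f₂=-2.
(h/2)·[f₀ + 2f₁ + f₂] = 0.25·(-73.25) = -18.3125.

-18.3125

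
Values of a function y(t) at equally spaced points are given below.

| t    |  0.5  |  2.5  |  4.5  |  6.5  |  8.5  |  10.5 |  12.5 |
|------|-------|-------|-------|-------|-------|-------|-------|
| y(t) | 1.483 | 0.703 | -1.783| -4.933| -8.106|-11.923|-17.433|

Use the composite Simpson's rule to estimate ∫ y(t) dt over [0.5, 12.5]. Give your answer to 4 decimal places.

-66.8933

h = 2, n = 6.
(h/3)·[y₀ + 4y₁ + 2y₂ + 4y₃ + 2y₄ + 4y₅ + y₆] = 0.666667·(-100.340) = -66.8933.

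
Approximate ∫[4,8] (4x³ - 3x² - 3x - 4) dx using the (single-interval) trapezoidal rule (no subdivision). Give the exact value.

4040

T = (b−a)/2 · [f(4) + f(8)] = 2·[192 + 1828] = 4040.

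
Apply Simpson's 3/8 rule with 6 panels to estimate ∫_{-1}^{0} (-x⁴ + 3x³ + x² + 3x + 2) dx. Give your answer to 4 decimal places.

-0.1169

h = (0 − (-1))/6 = 0.166667.
Nodes x₀,…,x₆ = -1, -0.833333, -0.666667, -0.5, -0.333333, -0.166667, 0.
f(x) = -x⁴ + 3x³ + x² + 3x + 2: f₀=-4, f₁=-2.023920, f₂=-0.641975, f₃=0.3125, f₄=0.987654, f₅=1.513117, f₆=2.
(3h/8)·[f₀ + 3f₁ + 3f₂ + 2f₃ + 3f₄ + 3f₅ + f₆] = 0.0625·(-1.870370) = -0.1169.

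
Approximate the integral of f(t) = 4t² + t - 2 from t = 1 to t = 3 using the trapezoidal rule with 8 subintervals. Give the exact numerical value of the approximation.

34.75

h = (3 − 1)/8 = 0.25.
Nodes t₀,…,t₈ = 1, 1.25, 1.5, 1.75, 2, 2.25, 2.5, 2.75, 3.
f(t) = 4t² + t - 2: f₀=3, f₁=5.5, f₂=8.5, f₃=12, f₄=16, f₅=20.5, f₆=25.5, f₇=31, f₈=37.
(h/2)·[f₀ + 2f₁ + 2f₂ + 2f₃ + 2f₄ + 2f₅ + 2f₆ + 2f₇ + f₈] = 0.125·(278) = 34.75.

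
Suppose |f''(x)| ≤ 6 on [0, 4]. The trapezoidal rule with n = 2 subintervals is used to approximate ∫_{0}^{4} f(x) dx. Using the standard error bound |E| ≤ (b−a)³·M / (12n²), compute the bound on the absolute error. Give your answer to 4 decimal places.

8.0000

|E| ≤ (4)³·6 / (12·2²) = 384/48 = 8.0000.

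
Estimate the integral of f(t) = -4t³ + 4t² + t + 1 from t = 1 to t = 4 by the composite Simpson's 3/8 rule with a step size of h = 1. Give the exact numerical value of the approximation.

-160.5

h = (4 − 1)/3 = 1.
Nodes t₀,…,t₃ = 1, 2, 3, 4.
f(t) = -4t³ + 4t² + t + 1: f₀=2, f₁=-13, f₂=-68, f₃=-187.
(3h/8)·[f₀ + 3f₁ + 3f₂ + f₃] = 0.375·(-428) = -160.5.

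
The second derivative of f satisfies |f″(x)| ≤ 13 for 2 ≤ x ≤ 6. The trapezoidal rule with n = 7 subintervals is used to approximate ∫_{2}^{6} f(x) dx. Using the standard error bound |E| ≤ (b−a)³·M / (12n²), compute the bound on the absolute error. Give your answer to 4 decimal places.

1.4150

|E| ≤ (4)³·13 / (12·7²) = 832/588 = 1.4150.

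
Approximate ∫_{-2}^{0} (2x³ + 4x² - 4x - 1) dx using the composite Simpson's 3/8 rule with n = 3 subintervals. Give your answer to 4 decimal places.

h = (0 − (-2))/3 = 0.666667.
Nodes x₀,…,x₃ = -2, -1.333333, -0.666667, 0.
f(x) = 2x³ + 4x² - 4x - 1: f₀=7, f₁=6.703704, f₂=2.851852, f₃=-1.
(3h/8)·[f₀ + 3f₁ + 3f₂ + f₃] = 0.25·(34.666667) = 8.6667.

8.6667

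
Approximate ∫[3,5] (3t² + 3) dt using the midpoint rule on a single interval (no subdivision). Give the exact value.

M = (b−a)·f(4) = 2·(51) = 102.

102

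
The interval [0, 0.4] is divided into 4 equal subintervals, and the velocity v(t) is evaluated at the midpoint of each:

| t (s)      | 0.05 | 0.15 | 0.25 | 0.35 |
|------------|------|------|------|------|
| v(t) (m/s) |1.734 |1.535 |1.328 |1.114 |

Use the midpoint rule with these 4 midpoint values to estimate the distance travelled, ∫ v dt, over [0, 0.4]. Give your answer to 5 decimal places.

0.57110

h = 0.1, n = 4.
h·[y(m₁) + y(m₂) + y(m₃) + y(m₄)] = 0.1·(5.711) = 0.57110.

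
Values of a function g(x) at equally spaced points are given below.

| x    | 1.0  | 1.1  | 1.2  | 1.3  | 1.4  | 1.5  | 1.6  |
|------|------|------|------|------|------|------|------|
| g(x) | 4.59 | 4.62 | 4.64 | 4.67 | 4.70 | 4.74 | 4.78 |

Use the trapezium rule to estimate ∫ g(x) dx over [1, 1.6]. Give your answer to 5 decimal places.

h = 0.1, n = 6.
(h/2)·[y₀ + 2y₁ + 2y₂ + 2y₃ + 2y₄ + 2y₅ + y₆] = 0.05·(56.11) = 2.80550.

2.80550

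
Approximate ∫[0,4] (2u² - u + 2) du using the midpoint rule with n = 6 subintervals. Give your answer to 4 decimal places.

h = (4 − 0)/6 = 0.666667.
Midpoints m₁,…,m₆ = 0.333333, 1, 1.666667, 2.333333, 3, 3.666667.
f(m₁)=1.888889, f(m₂)=3, f(m₃)=5.888889, f(m₄)=10.555556, f(m₅)=17, f(m₆)=25.222222.
h·[f(m₁) + f(m₂) + f(m₃) + f(m₄) + f(m₅) + f(m₆)] = 0.666667·(63.555556) = 42.3704.

42.3704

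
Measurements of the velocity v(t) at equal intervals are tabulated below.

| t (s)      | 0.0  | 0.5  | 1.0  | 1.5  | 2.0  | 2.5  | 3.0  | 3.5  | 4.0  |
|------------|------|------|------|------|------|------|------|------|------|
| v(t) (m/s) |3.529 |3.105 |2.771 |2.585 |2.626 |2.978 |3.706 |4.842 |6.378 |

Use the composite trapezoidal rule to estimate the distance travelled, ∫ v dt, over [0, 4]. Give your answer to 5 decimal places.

13.78325

h = 0.5, n = 8.
(h/2)·[y₀ + 2y₁ + 2y₂ + 2y₃ + 2y₄ + 2y₅ + 2y₆ + 2y₇ + y₈] = 0.25·(55.133) = 13.78325.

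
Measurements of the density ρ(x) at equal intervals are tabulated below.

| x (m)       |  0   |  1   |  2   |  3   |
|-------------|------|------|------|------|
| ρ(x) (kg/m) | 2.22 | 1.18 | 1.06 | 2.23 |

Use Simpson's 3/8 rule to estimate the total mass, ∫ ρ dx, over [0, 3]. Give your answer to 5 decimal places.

h = 1, n = 3.
(3h/8)·[y₀ + 3y₁ + 3y₂ + y₃] = 0.375·(11.17) = 4.18875.

4.18875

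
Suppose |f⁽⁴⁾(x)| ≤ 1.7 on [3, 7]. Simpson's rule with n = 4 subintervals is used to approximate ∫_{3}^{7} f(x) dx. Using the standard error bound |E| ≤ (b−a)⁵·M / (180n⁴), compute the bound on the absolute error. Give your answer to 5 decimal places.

0.03778

|E| ≤ (4)⁵·1.7 / (180·4⁴) = 1740.8/46080 = 0.03778.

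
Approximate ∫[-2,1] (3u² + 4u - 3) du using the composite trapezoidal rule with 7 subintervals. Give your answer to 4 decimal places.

-5.7245

h = (1 − (-2))/7 = 0.428571.
Nodes u₀,…,u₇ = -2, -1.571429, -1.142857, -0.714286, -0.285714, 0.142857, 0.571429, 1.
f(u) = 3u² + 4u - 3: f₀=1, f₁=-1.877551, f₂=-3.653061, f₃=-4.326531, f₄=-3.897959, f₅=-2.367347, f₆=0.265306, f₇=4.
(h/2)·[f₀ + 2f₁ + 2f₂ + 2f₃ + 2f₄ + 2f₅ + 2f₆ + f₇] = 0.214286·(-26.714286) = -5.7245.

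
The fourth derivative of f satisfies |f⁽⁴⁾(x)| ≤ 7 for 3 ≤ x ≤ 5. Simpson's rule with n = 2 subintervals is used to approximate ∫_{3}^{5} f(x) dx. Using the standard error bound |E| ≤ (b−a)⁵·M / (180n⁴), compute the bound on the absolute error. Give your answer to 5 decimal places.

|E| ≤ (2)⁵·7 / (180·2⁴) = 224/2880 = 0.07778.

0.07778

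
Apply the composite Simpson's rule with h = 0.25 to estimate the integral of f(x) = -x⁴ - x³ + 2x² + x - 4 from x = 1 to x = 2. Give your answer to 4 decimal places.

-7.7839

h = (2 − 1)/4 = 0.25.
Nodes x₀,…,x₄ = 1, 1.25, 1.5, 1.75, 2.
f(x) = -x⁴ - x³ + 2x² + x - 4: f₀=-3, f₁=-4.01953125, f₂=-6.4375, f₃=-10.86328125, f₄=-18.
(h/3)·[f₀ + 4f₁ + 2f₂ + 4f₃ + f₄] = 0.083333·(-93.40625) = -7.7839.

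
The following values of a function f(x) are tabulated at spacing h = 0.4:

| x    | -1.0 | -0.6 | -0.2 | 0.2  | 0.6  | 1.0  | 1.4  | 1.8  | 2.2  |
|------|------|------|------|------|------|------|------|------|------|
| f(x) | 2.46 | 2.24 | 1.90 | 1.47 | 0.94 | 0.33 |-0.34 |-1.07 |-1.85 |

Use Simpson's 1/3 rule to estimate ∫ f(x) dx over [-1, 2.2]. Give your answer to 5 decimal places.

h = 0.4, n = 8.
(h/3)·[y₀ + 4y₁ + 2y₂ + 4y₃ + 2y₄ + 4y₅ + 2y₆ + 4y₇ + y₈] = 0.133333·(17.49) = 2.33200.

2.33200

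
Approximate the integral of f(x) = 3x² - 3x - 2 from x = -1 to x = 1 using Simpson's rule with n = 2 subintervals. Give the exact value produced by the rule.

h = (1 − (-1))/2 = 1.
Nodes x₀,…,x₂ = -1, 0, 1.
f(x) = 3x² - 3x - 2: f₀=4, f₁=-2, f₂=-2.
(h/3)·[f₀ + 4f₁ + f₂] = 0.333333·(-6) = -2.

-2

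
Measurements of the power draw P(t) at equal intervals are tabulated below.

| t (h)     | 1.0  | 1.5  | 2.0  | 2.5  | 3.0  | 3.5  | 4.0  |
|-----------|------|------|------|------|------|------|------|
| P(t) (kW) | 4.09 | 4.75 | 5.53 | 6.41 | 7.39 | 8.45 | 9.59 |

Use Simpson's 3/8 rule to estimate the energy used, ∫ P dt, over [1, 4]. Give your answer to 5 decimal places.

h = 0.5, n = 6.
(3h/8)·[y₀ + 3y₁ + 3y₂ + 2y₃ + 3y₄ + 3y₅ + y₆] = 0.1875·(104.86) = 19.66125.

19.66125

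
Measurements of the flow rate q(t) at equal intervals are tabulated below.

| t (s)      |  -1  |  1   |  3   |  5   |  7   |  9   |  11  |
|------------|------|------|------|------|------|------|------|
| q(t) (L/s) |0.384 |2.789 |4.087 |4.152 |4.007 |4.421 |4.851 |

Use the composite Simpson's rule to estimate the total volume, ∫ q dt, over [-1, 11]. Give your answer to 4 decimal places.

h = 2, n = 6.
(h/3)·[y₀ + 4y₁ + 2y₂ + 4y₃ + 2y₄ + 4y₅ + y₆] = 0.666667·(66.871) = 44.5807.

44.5807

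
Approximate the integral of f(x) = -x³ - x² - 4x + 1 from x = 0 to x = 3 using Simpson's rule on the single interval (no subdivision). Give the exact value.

-44.25

S = (b−a)/6 · [f(0) + 4f(1.5) + f(3)] = 0.5·[1 + 4·(-10.625) + (-47)] = -44.25.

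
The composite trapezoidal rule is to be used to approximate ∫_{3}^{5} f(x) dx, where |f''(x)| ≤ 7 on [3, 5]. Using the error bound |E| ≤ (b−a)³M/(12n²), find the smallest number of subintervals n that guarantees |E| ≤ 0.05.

Need 56/(12n²) ≤ 0.05.
n² ≥ 56/(12·0.05) = 93.3333 ⇒ n ≥ 9.6609, so the smallest n is 10.

10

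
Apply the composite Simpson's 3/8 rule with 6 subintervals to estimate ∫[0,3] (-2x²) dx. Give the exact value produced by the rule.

-18

h = (3 − 0)/6 = 0.5.
Nodes x₀,…,x₆ = 0, 0.5, 1, 1.5, 2, 2.5, 3.
f(x) = -2x²: f₀=0, f₁=-0.5, f₂=-2, f₃=-4.5, f₄=-8, f₅=-12.5, f₆=-18.
(3h/8)·[f₀ + 3f₁ + 3f₂ + 2f₃ + 3f₄ + 3f₅ + f₆] = 0.1875·(-96) = -18.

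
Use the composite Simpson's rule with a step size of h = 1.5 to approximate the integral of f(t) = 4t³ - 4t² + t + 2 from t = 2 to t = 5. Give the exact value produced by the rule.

h = (5 − 2)/2 = 1.5.
Nodes t₀,…,t₂ = 2, 3.5, 5.
f(t) = 4t³ - 4t² + t + 2: f₀=20, f₁=128, f₂=407.
(h/3)·[f₀ + 4f₁ + f₂] = 0.5·(939) = 469.5.

469.5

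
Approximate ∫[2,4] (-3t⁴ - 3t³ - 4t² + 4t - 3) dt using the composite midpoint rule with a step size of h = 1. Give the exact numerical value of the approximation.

-798.875

h = (4 − 2)/2 = 1.
Midpoints m₁,…,m₂ = 2.5, 3.5.
f(m₁)=-182.0625, f(m₂)=-616.8125.
h·[f(m₁) + f(m₂)] = 1·(-798.875) = -798.875.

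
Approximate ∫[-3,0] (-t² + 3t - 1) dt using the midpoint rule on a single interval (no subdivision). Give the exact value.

M = (b−a)·f(-1.5) = 3·(-7.75) = -23.25.

-23.25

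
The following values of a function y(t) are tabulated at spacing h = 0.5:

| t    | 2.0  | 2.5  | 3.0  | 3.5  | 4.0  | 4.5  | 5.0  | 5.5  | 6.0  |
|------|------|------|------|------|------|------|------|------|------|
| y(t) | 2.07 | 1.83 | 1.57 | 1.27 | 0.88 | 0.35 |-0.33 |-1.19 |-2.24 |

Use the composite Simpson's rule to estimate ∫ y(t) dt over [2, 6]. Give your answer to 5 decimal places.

h = 0.5, n = 8.
(h/3)·[y₀ + 4y₁ + 2y₂ + 4y₃ + 2y₄ + 4y₅ + 2y₆ + 4y₇ + y₈] = 0.166667·(13.11) = 2.18500.

2.18500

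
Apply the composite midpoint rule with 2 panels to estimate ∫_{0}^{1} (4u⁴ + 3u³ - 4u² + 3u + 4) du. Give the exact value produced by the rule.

h = (1 − 0)/2 = 0.5.
Midpoints m₁,…,m₂ = 0.25, 0.75.
f(m₁)=4.5625, f(m₂)=6.53125.
h·[f(m₁) + f(m₂)] = 0.5·(11.09375) = 5.546875.

5.546875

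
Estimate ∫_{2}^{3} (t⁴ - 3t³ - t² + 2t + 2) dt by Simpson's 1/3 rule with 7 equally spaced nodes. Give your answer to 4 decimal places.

-5.8832

h = (3 − 2)/6 = 0.166667.
Nodes t₀,…,t₆ = 2, 2.166667, 2.333333, 2.5, 2.666667, 2.833333, 3.
f(t) = t⁴ - 3t³ - t² + 2t + 2: f₀=-6, f₁=-6.837191, f₂=-7.246914, f₃=-7.0625, f₄=-6.098765, f₅=-4.152006, f₆=-1.
(h/3)·[f₀ + 4f₁ + 2f₂ + 4f₃ + 2f₄ + 4f₅ + f₆] = 0.055556·(-105.898148) = -5.8832.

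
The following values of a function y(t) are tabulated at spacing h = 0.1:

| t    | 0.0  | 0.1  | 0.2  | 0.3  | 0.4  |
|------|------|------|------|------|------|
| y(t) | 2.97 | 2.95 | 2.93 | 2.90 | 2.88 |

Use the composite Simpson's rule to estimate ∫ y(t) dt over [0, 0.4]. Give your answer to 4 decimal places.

h = 0.1, n = 4.
(h/3)·[y₀ + 4y₁ + 2y₂ + 4y₃ + y₄] = 0.033333·(35.11) = 1.1703.

1.1703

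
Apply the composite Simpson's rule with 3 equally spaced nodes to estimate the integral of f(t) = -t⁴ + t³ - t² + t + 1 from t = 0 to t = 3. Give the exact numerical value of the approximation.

h = (3 − 0)/2 = 1.5.
Nodes t₀,…,t₂ = 0, 1.5, 3.
f(t) = -t⁴ + t³ - t² + t + 1: f₀=1, f₁=-1.4375, f₂=-59.
(h/3)·[f₀ + 4f₁ + f₂] = 0.5·(-63.75) = -31.875.

-31.875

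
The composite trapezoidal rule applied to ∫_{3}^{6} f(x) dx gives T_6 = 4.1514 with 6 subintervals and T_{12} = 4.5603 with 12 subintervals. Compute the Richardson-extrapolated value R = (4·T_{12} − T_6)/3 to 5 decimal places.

R = (4·T_{12} − T_6) / 3 = (4·4.5603 − 4.1514)/3 = (14.0898)/3 = 4.69660.

4.69660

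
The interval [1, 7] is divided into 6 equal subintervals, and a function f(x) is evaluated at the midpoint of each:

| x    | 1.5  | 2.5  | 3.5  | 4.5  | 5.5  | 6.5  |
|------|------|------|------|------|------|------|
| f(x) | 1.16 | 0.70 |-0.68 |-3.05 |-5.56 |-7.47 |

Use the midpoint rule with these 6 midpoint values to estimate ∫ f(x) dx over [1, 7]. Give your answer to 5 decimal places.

-14.90000

h = 1, n = 6.
h·[y(m₁) + y(m₂) + y(m₃) + y(m₄) + y(m₅) + y(m₆)] = 1·(-14.90) = -14.90000.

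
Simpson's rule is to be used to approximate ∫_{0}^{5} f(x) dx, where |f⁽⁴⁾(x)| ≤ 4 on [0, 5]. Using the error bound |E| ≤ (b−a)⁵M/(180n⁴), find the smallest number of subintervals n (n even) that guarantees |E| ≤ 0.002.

14

Need 12500/(180n⁴) ≤ 0.002.
n⁴ ≥ 12500/(180·0.002) = 34722.2 ⇒ n ≥ 13.6506, so the smallest even n is 14. (n must be even for Simpson's rule.)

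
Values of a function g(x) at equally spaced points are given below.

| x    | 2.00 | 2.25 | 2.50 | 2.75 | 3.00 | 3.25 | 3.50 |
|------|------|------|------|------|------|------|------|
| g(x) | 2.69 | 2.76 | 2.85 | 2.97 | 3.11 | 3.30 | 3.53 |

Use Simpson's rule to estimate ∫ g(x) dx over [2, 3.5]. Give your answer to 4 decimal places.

h = 0.25, n = 6.
(h/3)·[y₀ + 4y₁ + 2y₂ + 4y₃ + 2y₄ + 4y₅ + y₆] = 0.083333·(54.26) = 4.5217.

4.5217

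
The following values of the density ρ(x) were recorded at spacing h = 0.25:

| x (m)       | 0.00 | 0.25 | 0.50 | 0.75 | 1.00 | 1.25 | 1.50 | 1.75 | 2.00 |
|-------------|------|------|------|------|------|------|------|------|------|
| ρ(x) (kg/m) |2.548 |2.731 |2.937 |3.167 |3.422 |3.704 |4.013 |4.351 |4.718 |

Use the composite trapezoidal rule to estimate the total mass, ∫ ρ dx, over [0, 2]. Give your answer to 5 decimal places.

h = 0.25, n = 8.
(h/2)·[y₀ + 2y₁ + 2y₂ + 2y₃ + 2y₄ + 2y₅ + 2y₆ + 2y₇ + y₈] = 0.125·(55.916) = 6.98950.

6.98950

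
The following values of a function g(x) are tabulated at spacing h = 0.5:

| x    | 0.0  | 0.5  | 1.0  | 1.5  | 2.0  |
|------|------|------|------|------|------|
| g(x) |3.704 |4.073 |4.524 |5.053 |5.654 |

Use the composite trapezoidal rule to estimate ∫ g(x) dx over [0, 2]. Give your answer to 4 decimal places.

9.1645

h = 0.5, n = 4.
(h/2)·[y₀ + 2y₁ + 2y₂ + 2y₃ + y₄] = 0.25·(36.658) = 9.1645.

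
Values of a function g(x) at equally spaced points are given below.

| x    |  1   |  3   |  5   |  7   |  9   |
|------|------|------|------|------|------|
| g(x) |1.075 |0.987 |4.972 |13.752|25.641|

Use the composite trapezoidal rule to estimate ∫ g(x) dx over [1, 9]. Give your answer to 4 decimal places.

h = 2, n = 4.
(h/2)·[y₀ + 2y₁ + 2y₂ + 2y₃ + y₄] = 1·(66.138) = 66.1380.

66.1380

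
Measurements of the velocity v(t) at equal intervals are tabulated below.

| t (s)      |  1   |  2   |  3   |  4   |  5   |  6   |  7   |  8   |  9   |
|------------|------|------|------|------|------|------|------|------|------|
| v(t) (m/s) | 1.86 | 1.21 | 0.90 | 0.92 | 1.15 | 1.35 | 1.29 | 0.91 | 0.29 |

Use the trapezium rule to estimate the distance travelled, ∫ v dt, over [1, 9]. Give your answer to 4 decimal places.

h = 1, n = 8.
(h/2)·[y₀ + 2y₁ + 2y₂ + 2y₃ + 2y₄ + 2y₅ + 2y₆ + 2y₇ + y₈] = 0.5·(17.61) = 8.8050.

8.8050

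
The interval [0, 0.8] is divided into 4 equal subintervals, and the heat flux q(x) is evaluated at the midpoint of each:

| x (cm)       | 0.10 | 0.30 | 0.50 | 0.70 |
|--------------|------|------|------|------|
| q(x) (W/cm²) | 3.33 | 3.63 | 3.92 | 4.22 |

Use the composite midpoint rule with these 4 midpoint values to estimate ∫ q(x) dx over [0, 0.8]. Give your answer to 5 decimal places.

3.02000

h = 0.2, n = 4.
h·[y(m₁) + y(m₂) + y(m₃) + y(m₄)] = 0.2·(15.10) = 3.02000.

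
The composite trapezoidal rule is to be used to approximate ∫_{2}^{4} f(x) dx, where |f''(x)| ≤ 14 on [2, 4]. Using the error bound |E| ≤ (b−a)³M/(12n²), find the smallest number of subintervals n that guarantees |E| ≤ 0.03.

18

Need 112/(12n²) ≤ 0.03.
n² ≥ 112/(12·0.03) = 311.111 ⇒ n ≥ 17.6383, so the smallest n is 18.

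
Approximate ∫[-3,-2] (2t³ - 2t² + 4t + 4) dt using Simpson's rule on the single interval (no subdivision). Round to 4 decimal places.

S = (b−a)/6 · [f(-3) + 4f(-2.5) + f(-2)] = 0.166667·[(-80) + 4·(-49.75) + (-28)] = -51.1667.

-51.1667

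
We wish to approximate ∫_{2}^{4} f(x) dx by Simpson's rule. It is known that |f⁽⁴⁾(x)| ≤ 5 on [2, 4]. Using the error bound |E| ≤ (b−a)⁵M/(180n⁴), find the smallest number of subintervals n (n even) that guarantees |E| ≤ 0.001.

6

Need 160/(180n⁴) ≤ 0.001.
n⁴ ≥ 160/(180·0.001) = 888.889 ⇒ n ≥ 5.4602, so the smallest even n is 6. (n must be even for Simpson's rule.)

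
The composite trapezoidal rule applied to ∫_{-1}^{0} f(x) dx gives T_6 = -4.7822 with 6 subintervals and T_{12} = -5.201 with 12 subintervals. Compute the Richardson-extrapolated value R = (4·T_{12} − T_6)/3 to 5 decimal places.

R = (4·T_{12} − T_6) / 3 = (4·(-5.201) − (-4.7822))/3 = (-16.0218)/3 = -5.34060.

-5.34060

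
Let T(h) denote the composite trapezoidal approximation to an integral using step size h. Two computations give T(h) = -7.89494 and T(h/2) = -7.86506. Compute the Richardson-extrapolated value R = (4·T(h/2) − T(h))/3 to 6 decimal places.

-7.855100

R = (4·T(h/2) − T(h)) / 3 = (4·(-7.86506) − (-7.89494))/3 = (-23.56530)/3 = -7.855100.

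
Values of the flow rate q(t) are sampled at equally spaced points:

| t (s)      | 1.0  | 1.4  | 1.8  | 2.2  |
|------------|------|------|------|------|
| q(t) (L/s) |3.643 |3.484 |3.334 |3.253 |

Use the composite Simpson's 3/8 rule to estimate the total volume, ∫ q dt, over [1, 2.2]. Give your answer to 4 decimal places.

h = 0.4, n = 3.
(3h/8)·[y₀ + 3y₁ + 3y₂ + y₃] = 0.15·(27.350) = 4.1025.

4.1025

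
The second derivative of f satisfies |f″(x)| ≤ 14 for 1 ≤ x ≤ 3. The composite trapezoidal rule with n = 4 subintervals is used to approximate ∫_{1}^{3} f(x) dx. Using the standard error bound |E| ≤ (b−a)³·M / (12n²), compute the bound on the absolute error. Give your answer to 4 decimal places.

0.5833

|E| ≤ (2)³·14 / (12·4²) = 112/192 = 0.5833.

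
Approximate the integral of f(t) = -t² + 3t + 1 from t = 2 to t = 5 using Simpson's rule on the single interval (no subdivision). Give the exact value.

-4.5

S = (b−a)/6 · [f(2) + 4f(3.5) + f(5)] = 0.5·[3 + 4·(-0.75) + (-9)] = -4.5.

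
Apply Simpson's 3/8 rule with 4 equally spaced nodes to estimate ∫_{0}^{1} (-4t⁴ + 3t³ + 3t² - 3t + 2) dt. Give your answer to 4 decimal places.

h = (1 − 0)/3 = 0.333333.
Nodes t₀,…,t₃ = 0, 0.333333, 0.666667, 1.
f(t) = -4t⁴ + 3t³ + 3t² - 3t + 2: f₀=2, f₁=1.395062, f₂=1.432099, f₃=1.
(3h/8)·[f₀ + 3f₁ + 3f₂ + f₃] = 0.125·(11.481481) = 1.4352.

1.4352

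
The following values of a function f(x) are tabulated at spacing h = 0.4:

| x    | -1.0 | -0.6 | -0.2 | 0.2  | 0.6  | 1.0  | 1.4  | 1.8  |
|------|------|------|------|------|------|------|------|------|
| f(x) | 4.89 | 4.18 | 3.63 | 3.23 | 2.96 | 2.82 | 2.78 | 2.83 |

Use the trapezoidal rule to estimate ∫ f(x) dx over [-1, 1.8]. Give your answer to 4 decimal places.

9.3840

h = 0.4, n = 7.
(h/2)·[y₀ + 2y₁ + 2y₂ + 2y₃ + 2y₄ + 2y₅ + 2y₆ + y₇] = 0.2·(46.92) = 9.3840.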